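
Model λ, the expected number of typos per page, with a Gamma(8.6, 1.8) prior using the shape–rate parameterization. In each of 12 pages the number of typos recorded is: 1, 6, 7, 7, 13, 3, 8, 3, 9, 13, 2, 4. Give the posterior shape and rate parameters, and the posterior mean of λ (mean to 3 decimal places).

Total count ∑xᵢ = 76 over n = 12 pages.
Gamma is conjugate to the Poisson likelihood: posterior is Gamma(shape = 8.6+76 = 84.6, rate = 1.8+12 = 13.8).
E[λ | data] = 84.6/13.8 = 6.130.

Posterior: Gamma(shape=84.6, rate=13.8); mean ≈ 6.130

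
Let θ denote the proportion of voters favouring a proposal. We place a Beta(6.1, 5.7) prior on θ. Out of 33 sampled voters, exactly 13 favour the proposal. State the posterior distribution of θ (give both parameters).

The binomial likelihood is conjugate to the Beta prior: with 13 successes and 20 failures, the posterior is Beta(6.1+13, 5.7+20) = Beta(19.1, 25.7).

Posterior: Beta(19.1, 25.7)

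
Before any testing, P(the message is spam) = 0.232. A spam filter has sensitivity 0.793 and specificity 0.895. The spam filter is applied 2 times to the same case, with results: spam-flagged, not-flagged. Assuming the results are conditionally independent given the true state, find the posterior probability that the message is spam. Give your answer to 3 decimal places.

Let H be the event that the message is spam; start with P(H) = 0.232. P('spam-flagged'|H) = 0.793, P('spam-flagged'|¬H) = 0.105.
Update on result 1 ('spam-flagged'): P(H) ← 0.793·0.2320 / (0.793·0.2320 + 0.105·0.7680) = 0.18398/0.26462 = 0.6953.
Update on result 2 ('not-flagged'): P(H) ← 0.207·0.6953 / (0.207·0.6953 + 0.895·0.3047) = 0.14392/0.41666 = 0.3454.

Posterior P(H) ≈ 0.345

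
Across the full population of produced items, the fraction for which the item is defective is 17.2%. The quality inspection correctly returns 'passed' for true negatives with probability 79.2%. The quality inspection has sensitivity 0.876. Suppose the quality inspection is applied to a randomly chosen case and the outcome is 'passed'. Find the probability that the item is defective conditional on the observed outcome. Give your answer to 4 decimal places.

Write H for 'the item is defective'. Prior odds H:¬H = 0.172/0.828 = 0.20773. For the 'passed' outcome, the likelihood ratio is 0.124/0.792 = 0.15657.
Posterior odds = 0.20773 × 0.15657 = 0.032523, so P(H|E) = 0.032523/(1+0.032523) = 0.0315.

P(H | E) ≈ 0.0315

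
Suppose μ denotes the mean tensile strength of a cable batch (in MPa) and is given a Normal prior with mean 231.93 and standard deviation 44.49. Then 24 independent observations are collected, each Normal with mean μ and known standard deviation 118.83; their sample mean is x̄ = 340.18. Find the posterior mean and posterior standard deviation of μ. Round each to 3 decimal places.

Prior precision 1/τ₀² = 1/44.49² = 0.00050521; data precision n/σ² = 24/118.83² = 0.00169965.
Posterior precision = 0.00050521 + 0.00169965 = 0.00220486, giving posterior SD = 1/√0.00220486 = 21.297.
Posterior mean = (0.00050521·231.93 + 0.00169965·340.18) / 0.00220486 = 315.376.

Posterior mean ≈ 315.376; posterior SD ≈ 21.297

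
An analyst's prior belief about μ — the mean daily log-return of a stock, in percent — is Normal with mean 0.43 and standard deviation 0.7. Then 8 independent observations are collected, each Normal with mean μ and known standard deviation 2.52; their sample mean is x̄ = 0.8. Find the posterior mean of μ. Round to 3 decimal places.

With known σ, the Normal prior is conjugate. Weight on the data is w = (n/σ²)/(n/σ² + 1/τ₀²) = 1.25976/(1.25976+2.04082) = 0.38168.
Posterior mean = w·x̄ + (1−w)·μ₀ = 0.38168·0.8 + 0.61832·0.43 = 0.571.

Posterior mean ≈ 0.571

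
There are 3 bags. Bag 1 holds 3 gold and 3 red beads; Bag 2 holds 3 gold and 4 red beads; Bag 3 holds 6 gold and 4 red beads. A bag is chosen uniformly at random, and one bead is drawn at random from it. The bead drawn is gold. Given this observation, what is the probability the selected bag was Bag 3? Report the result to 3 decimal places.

P(gold|Bag 1) = 0.5; P(gold|Bag 2) = 0.4286; P(gold|Bag 3) = 0.6.
Prior × likelihood for each source: 0.333333·0.5=0.1667, 0.333333·0.4286=0.1429, 0.333333·0.6=0.2000. Summing gives P(gold) = 0.50952.
P(Bag 3 | gold) = 0.2000 / 0.50952 = 0.393.

Posterior probability ≈ 0.393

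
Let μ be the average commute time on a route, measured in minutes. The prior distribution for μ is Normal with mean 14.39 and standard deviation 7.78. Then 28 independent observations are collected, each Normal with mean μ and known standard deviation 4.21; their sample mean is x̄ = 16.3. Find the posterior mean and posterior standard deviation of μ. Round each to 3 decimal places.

Prior precision 1/τ₀² = 1/7.78² = 0.0165212; data precision n/σ² = 28/4.21² = 1.57977.
Posterior precision = 0.0165212 + 1.57977 = 1.59629, giving posterior SD = 1/√1.59629 = 0.791.
Posterior mean = (0.0165212·14.39 + 1.57977·16.3) / 1.59629 = 16.280.

Posterior mean ≈ 16.280; posterior SD ≈ 0.791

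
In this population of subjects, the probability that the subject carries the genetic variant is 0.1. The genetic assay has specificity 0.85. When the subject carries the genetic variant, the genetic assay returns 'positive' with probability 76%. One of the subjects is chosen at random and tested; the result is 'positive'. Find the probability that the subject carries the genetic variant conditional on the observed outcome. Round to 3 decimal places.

P(H | E) ≈ 0.360

Let H be the event that the subject carries the genetic variant. P(H) = 0.1, so P(¬H) = 0.9. With E the 'positive' result, P(E|H) = 0.76 and P(E|¬H) = 0.15.
P(E) = 0.76·0.1 + 0.15·0.9 = 0.076000 + 0.13500 = 0.21100.
By Bayes' theorem, P(H|E) = 0.076000 / 0.21100 = 0.360.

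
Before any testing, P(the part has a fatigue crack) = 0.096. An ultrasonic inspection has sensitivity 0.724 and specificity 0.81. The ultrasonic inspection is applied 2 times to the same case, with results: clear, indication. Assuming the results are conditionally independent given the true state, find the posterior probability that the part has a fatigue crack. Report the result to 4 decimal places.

Posterior P(H) ≈ 0.1212

Let H be the event that the part has a fatigue crack; start with P(H) = 0.096. P('indication'|H) = 0.724, P('indication'|¬H) = 0.19.
Update on result 1 ('clear'): P(H) ← 0.276·0.0960 / (0.276·0.0960 + 0.81·0.9040) = 0.026496/0.75874 = 0.0349.
Update on result 2 ('indication'): P(H) ← 0.724·0.0349 / (0.724·0.0349 + 0.19·0.9651) = 0.025283/0.20865 = 0.1212.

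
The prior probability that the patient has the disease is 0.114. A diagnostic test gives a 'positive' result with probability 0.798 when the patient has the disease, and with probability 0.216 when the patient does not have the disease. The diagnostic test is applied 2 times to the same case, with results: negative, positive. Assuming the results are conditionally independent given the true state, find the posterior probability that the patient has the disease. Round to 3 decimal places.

With H the event that the patient has the disease, the joint likelihood of the observed sequence is P(data|H) = 0.202·0.798 = 0.16120 and P(data|¬H) = 0.784·0.216 = 0.16934.
Bayes: P(H|data) = 0.114·0.16120 / (0.114·0.16120 + 0.886·0.16934) = 0.018376/0.16842 = 0.1091.

Posterior P(H) ≈ 0.109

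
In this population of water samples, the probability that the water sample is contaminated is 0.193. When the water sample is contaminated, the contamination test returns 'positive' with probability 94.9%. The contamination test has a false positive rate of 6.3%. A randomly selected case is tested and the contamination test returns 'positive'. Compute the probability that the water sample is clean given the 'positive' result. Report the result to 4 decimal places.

P(¬H | E) ≈ 0.2173

Write H for 'the water sample is contaminated'. Prior odds H:¬H = 0.193/0.807 = 0.23916. For the 'positive' outcome, the likelihood ratio is 0.949/0.063 = 15.063.
Posterior odds = 0.23916 × 15.063 = 3.6025, so P(H|E) = 3.6025/(1+3.6025) = 0.7827. Then P(¬H|E) = 1 − 0.7827 = 0.2173.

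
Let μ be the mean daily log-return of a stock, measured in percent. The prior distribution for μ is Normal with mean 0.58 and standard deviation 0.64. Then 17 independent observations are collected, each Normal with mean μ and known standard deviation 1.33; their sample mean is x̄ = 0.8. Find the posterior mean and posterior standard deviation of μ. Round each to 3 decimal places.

Posterior mean ≈ 0.755; posterior SD ≈ 0.288

Prior precision 1/τ₀² = 1/0.64² = 2.44141; data precision n/σ² = 17/1.33² = 9.61049.
Posterior precision = 2.44141 + 9.61049 = 12.0519, giving posterior SD = 1/√12.0519 = 0.288.
Posterior mean = (2.44141·0.58 + 9.61049·0.8) / 12.0519 = 0.755.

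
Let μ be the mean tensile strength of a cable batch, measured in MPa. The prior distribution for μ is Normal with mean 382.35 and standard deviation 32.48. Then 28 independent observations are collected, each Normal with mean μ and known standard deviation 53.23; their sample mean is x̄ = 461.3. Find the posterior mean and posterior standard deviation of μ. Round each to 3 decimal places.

With known σ, the Normal prior is conjugate. Weight on the data is w = (n/σ²)/(n/σ² + 1/τ₀²) = 0.00988201/(0.00988201+0.00094791) = 0.91247.
Posterior mean = w·x̄ + (1−w)·μ₀ = 0.91247·461.3 + 0.087527·382.35 = 454.390. Posterior variance = 1/(0.00988201+0.00094791) = 92.3368, so SD = 9.609.

Posterior mean ≈ 454.390; posterior SD ≈ 9.609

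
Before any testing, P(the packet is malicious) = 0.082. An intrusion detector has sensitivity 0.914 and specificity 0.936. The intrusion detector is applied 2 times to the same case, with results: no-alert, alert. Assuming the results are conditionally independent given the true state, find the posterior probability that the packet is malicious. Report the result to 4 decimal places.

Let H be the event that the packet is malicious; start with P(H) = 0.082. P('alert'|H) = 0.914, P('alert'|¬H) = 0.064.
Update on result 1 ('no-alert'): P(H) ← 0.086·0.0820 / (0.086·0.0820 + 0.936·0.9180) = 0.0070520/0.86630 = 0.0081.
Update on result 2 ('alert'): P(H) ← 0.914·0.0081 / (0.914·0.0081 + 0.064·0.9919) = 0.0074403/0.070919 = 0.1049.

Posterior P(H) ≈ 0.1049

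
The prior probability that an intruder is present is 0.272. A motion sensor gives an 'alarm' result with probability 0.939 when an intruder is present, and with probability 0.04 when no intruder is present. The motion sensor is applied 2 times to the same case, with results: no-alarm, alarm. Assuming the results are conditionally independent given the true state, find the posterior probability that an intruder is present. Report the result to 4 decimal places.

Let H be the event that an intruder is present; start with P(H) = 0.272. P('alarm'|H) = 0.939, P('alarm'|¬H) = 0.04.
Update on result 1 ('no-alarm'): P(H) ← 0.061·0.2720 / (0.061·0.2720 + 0.96·0.7280) = 0.016592/0.71547 = 0.0232.
Update on result 2 ('alarm'): P(H) ← 0.939·0.0232 / (0.939·0.0232 + 0.04·0.9768) = 0.021776/0.060848 = 0.3579.

Posterior P(H) ≈ 0.3579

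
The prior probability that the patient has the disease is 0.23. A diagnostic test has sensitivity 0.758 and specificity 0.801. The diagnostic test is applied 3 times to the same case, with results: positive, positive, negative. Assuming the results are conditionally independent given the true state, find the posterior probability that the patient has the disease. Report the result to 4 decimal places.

Posterior P(H) ≈ 0.5670

Let H be the event that the patient has the disease; start with P(H) = 0.23. P('positive'|H) = 0.758, P('positive'|¬H) = 0.199.
Update on result 1 ('positive'): P(H) ← 0.758·0.2300 / (0.758·0.2300 + 0.199·0.7700) = 0.17434/0.32757 = 0.5322.
Update on result 2 ('positive'): P(H) ← 0.758·0.5322 / (0.758·0.5322 + 0.199·0.4678) = 0.40342/0.49651 = 0.8125.
Update on result 3 ('negative'): P(H) ← 0.242·0.8125 / (0.242·0.8125 + 0.801·0.1875) = 0.19663/0.34680 = 0.5670.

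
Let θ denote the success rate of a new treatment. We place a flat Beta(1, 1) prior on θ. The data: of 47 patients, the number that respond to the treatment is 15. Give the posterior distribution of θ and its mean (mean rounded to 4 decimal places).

Posterior: Beta(16, 33); mean ≈ 0.3265

The binomial likelihood is conjugate to the Beta prior: with 15 successes and 32 failures, the posterior is Beta(1+15, 1+32) = Beta(16, 33).
E[θ | data] = 16/(16+33) = 0.3265.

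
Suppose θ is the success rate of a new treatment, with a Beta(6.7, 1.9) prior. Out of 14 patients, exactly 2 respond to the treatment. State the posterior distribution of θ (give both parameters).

The binomial likelihood is conjugate to the Beta prior: with 2 successes and 12 failures, the posterior is Beta(6.7+2, 1.9+12) = Beta(8.7, 13.9).

Posterior: Beta(8.7, 13.9)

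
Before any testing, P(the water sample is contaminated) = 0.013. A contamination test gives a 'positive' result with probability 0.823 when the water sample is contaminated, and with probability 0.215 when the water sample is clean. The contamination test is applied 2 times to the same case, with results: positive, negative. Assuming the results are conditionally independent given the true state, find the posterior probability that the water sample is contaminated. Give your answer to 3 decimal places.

With H the event that the water sample is contaminated, the joint likelihood of the observed sequence is P(data|H) = 0.823·0.177 = 0.14567 and P(data|¬H) = 0.215·0.785 = 0.16878.
Bayes: P(H|data) = 0.013·0.14567 / (0.013·0.14567 + 0.987·0.16878) = 0.0018937/0.16847 = 0.0112.

Posterior P(H) ≈ 0.011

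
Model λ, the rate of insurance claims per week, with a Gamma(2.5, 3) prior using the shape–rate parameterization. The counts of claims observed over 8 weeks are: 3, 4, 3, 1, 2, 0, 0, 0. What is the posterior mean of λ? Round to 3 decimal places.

Total count ∑xᵢ = 13 over n = 8 weeks.
Gamma is conjugate to the Poisson likelihood: posterior is Gamma(shape = 2.5+13 = 15.5, rate = 3+8 = 11).
Posterior mean = shape/rate = 15.5/11 = 1.409.

Posterior mean ≈ 1.409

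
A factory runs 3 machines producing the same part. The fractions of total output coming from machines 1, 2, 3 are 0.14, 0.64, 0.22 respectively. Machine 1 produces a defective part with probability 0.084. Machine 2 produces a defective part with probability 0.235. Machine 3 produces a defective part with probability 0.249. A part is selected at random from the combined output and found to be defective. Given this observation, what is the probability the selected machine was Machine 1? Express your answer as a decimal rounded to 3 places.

Posterior probability ≈ 0.054

P(defective|M1) = 0.084; P(defective|M2) = 0.235; P(defective|M3) = 0.249.
Prior × likelihood for each source: 0.14·0.084=0.01176, 0.64·0.235=0.1504, 0.22·0.249=0.05478. Summing gives P(defective) = 0.21694.
P(Machine 1 | defective) = 0.01176 / 0.21694 = 0.054.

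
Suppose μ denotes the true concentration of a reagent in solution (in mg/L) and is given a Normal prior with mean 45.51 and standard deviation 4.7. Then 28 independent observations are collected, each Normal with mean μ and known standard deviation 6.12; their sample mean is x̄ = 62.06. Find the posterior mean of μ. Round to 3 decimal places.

Posterior mean ≈ 61.115

Prior precision 1/τ₀² = 1/4.7² = 0.0452694; data precision n/σ² = 28/6.12² = 0.747576.
Posterior precision = 0.0452694 + 0.747576 = 0.792845.
Posterior mean = (0.0452694·45.51 + 0.747576·62.06) / 0.792845 = 61.115.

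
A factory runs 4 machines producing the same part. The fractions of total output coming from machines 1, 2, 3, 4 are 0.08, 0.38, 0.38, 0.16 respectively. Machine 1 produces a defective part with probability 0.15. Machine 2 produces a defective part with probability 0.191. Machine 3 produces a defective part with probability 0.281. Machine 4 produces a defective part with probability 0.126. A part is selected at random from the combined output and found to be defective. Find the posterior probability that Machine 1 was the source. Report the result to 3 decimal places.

P(defective|M1) = 0.15; P(defective|M2) = 0.191; P(defective|M3) = 0.281; P(defective|M4) = 0.126.
Prior × likelihood for each source: 0.08·0.15=0.01200, 0.38·0.191=0.07258, 0.38·0.281=0.1068, 0.16·0.126=0.02016. Summing gives P(defective) = 0.21152.
P(Machine 1 | defective) = 0.01200 / 0.21152 = 0.057.

Posterior probability ≈ 0.057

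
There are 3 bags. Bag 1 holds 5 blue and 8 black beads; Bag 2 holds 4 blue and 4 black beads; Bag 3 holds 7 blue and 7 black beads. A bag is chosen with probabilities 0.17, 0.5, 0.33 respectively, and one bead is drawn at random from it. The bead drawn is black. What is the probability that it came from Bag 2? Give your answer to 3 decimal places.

Posterior probability ≈ 0.481

Tabulate prior·likelihood by source: [1] prior 0.17, lik 0.6154, product 0.1046; [2] prior 0.5, lik 0.5, product 0.2500; [3] prior 0.33, lik 0.5, product 0.1650.
Normalizing constant = 0.51962; the posterior for Bag 2 is its product over the sum, 0.2500/0.51962 = 0.481.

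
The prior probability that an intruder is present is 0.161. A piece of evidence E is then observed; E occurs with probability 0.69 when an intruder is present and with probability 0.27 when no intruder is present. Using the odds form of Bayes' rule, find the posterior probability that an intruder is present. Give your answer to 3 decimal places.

Posterior probability ≈ 0.329

Prior odds = 0.161/(1−0.161) = 0.19190.
Likelihood ratio for E = 0.69/0.27 = 2.5556.
Posterior odds = prior odds × LR = 0.49040.
Posterior probability = odds/(1+odds) = 0.49040/1.4904 = 0.329.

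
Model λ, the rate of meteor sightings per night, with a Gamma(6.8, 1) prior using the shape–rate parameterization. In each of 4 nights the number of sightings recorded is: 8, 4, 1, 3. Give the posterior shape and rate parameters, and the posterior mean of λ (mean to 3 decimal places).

Posterior: Gamma(shape=22.8, rate=5); mean ≈ 4.560

The Poisson likelihood adds the total count to the shape and the number of exposure periods to the rate. Here ∑xᵢ = 16 and n = 4, so shape 6.8→22.8 and rate 1→5.
E[λ | data] = 22.8/5 = 4.560.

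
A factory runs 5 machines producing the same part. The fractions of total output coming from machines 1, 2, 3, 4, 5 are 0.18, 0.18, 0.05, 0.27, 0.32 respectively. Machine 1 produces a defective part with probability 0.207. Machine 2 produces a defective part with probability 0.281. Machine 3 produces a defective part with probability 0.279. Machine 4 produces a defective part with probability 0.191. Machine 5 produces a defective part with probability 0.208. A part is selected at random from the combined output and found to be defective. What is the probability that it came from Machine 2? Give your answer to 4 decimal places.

P(defective|M1) = 0.207; P(defective|M2) = 0.281; P(defective|M3) = 0.279; P(defective|M4) = 0.191; P(defective|M5) = 0.208.
Prior × likelihood for each source: 0.18·0.207=0.03726, 0.18·0.281=0.05058, 0.05·0.279=0.01395, 0.27·0.191=0.05157, 0.32·0.208=0.06656. Summing gives P(defective) = 0.21992.
P(Machine 2 | defective) = 0.05058 / 0.21992 = 0.2300.

Posterior probability ≈ 0.2300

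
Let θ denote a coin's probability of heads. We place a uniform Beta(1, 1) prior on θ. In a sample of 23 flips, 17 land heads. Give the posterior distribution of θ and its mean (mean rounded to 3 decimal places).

The binomial likelihood is conjugate to the Beta prior: with 17 successes and 6 failures, the posterior is Beta(1+17, 1+6) = Beta(18, 7).
E[θ | data] = 18/(18+7) = 0.720.

Posterior: Beta(18, 7); mean ≈ 0.720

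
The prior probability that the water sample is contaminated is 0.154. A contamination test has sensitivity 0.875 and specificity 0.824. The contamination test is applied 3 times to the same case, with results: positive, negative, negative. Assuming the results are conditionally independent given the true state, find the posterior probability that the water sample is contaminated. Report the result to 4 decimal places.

Posterior P(H) ≈ 0.0204

Let H be the event that the water sample is contaminated; start with P(H) = 0.154. P('positive'|H) = 0.875, P('positive'|¬H) = 0.176.
Update on result 1 ('positive'): P(H) ← 0.875·0.1540 / (0.875·0.1540 + 0.176·0.8460) = 0.13475/0.28365 = 0.4751.
Update on result 2 ('negative'): P(H) ← 0.125·0.4751 / (0.125·0.4751 + 0.824·0.5249) = 0.059383/0.49193 = 0.1207.
Update on result 3 ('negative'): P(H) ← 0.125·0.1207 / (0.125·0.1207 + 0.824·0.8793) = 0.015089/0.73962 = 0.0204.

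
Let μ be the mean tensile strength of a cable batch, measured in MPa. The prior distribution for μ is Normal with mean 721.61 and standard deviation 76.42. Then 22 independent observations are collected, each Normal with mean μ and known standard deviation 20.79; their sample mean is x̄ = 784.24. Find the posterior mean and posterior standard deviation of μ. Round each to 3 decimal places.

Prior precision 1/τ₀² = 1/76.42² = 0.00017123; data precision n/σ² = 22/20.79² = 0.0508995.
Posterior precision = 0.00017123 + 0.0508995 = 0.0510708, giving posterior SD = 1/√0.0510708 = 4.425.
Posterior mean = (0.00017123·721.61 + 0.0508995·784.24) / 0.0510708 = 784.030.

Posterior mean ≈ 784.030; posterior SD ≈ 4.425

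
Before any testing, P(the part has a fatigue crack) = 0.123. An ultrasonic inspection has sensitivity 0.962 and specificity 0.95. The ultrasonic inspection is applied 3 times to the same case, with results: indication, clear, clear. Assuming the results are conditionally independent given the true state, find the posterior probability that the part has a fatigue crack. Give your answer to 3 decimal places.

Posterior P(H) ≈ 0.004

With H the event that the part has a fatigue crack, the joint likelihood of the observed sequence is P(data|H) = 0.962·0.038·0.038 = 0.0013891 and P(data|¬H) = 0.05·0.95·0.95 = 0.045125.
Bayes: P(H|data) = 0.123·0.0013891 / (0.123·0.0013891 + 0.877·0.045125) = 0.00017086/0.039745 = 0.0043.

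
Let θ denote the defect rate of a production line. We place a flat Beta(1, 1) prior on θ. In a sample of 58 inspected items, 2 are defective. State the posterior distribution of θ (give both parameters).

The binomial likelihood is conjugate to the Beta prior: with 2 successes and 56 failures, the posterior is Beta(1+2, 1+56) = Beta(3, 57).

Posterior: Beta(3, 57)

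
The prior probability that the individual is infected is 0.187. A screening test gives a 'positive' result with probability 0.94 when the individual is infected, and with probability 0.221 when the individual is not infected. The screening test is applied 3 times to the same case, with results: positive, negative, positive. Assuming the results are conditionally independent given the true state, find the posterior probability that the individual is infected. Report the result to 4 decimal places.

Posterior P(H) ≈ 0.2427

Let H be the event that the individual is infected; start with P(H) = 0.187. P('positive'|H) = 0.94, P('positive'|¬H) = 0.221.
Update on result 1 ('positive'): P(H) ← 0.94·0.1870 / (0.94·0.1870 + 0.221·0.8130) = 0.17578/0.35545 = 0.4945.
Update on result 2 ('negative'): P(H) ← 0.06·0.4945 / (0.06·0.4945 + 0.779·0.5055) = 0.029671/0.42344 = 0.0701.
Update on result 3 ('positive'): P(H) ← 0.94·0.0701 / (0.94·0.0701 + 0.221·0.9299) = 0.065868/0.27138 = 0.2427.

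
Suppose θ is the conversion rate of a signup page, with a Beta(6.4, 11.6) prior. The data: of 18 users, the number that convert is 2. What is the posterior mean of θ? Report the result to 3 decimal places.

Posterior mean ≈ 0.233

The binomial likelihood is conjugate to the Beta prior: with 2 successes and 16 failures, the posterior is Beta(6.4+2, 11.6+16) = Beta(8.4, 27.6).
Posterior mean = α/(α+β) = 8.4/36 = 0.233.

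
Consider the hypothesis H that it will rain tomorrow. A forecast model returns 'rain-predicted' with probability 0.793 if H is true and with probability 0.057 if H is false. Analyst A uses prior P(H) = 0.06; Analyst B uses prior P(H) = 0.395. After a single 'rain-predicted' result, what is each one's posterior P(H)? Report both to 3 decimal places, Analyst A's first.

Analyst A: 0.470; Analyst B: 0.901

P('+'|H) = 0.793, P('+'|¬H) = 0.057.
Analyst A: numerator 0.793·0.06 = 0.047580; evidence = 0.047580+0.057·0.94 = 0.10116; posterior = 0.470.
Analyst B: numerator 0.793·0.395 = 0.31324; evidence = 0.31324+0.057·0.605 = 0.34772; posterior = 0.901.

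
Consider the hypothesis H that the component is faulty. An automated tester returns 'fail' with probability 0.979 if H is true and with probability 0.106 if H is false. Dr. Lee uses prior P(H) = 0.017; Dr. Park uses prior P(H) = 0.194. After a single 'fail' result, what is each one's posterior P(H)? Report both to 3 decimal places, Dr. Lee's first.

Dr. Lee: 0.138; Dr. Park: 0.690

The likelihood ratio for a 'fail' result is 0.979/0.106 = 9.2358.
Dr. Lee: prior odds 0.017/0.983 = 0.017294; posterior odds 0.15972; posterior probability 0.138.
Dr. Park: prior odds 0.194/0.806 = 0.24069; posterior odds 2.2230; posterior probability 0.690.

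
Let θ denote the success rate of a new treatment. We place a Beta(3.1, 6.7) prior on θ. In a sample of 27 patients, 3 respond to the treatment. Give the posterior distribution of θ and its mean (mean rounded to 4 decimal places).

Observing 3 successes and 24 failures updates Beta(3.1, 6.7) by adding the success and failure counts to the two shape parameters: α = 3.1+3 = 6.1, β = 6.7+24 = 30.7.
Posterior mean = α/(α+β) = 6.1/36.8 = 0.1658.

Posterior: Beta(6.1, 30.7); mean ≈ 0.1658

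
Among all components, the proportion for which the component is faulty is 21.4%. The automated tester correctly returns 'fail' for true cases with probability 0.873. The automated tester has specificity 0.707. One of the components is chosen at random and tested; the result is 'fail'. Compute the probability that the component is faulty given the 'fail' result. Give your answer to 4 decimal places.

P(H | E) ≈ 0.4479

Write H for 'the component is faulty'. Prior odds H:¬H = 0.214/0.786 = 0.27226. For the 'fail' outcome, the likelihood ratio is 0.873/0.293 = 2.9795.
Posterior odds = 0.27226 × 2.9795 = 0.81122, so P(H|E) = 0.81122/(1+0.81122) = 0.4479.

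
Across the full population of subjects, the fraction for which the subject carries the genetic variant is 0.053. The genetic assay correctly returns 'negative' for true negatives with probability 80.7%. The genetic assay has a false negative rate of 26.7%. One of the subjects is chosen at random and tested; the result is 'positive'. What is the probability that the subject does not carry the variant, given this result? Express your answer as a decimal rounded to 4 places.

P(¬H | E) ≈ 0.8247

Write H for 'the subject carries the genetic variant'. Prior odds H:¬H = 0.053/0.947 = 0.055966. For the 'positive' outcome, the likelihood ratio is 0.733/0.193 = 3.7979.
Posterior odds = 0.055966 × 3.7979 = 0.21256, so P(H|E) = 0.21256/(1+0.21256) = 0.1753. Then P(¬H|E) = 1 − 0.1753 = 0.8247.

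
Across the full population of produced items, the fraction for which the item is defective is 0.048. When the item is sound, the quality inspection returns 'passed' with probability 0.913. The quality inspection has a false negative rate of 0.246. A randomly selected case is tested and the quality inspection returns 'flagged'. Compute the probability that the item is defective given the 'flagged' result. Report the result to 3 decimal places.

P(H | E) ≈ 0.304

Write H for 'the item is defective'. Prior odds H:¬H = 0.048/0.952 = 0.050420. For the 'flagged' outcome, the likelihood ratio is 0.754/0.087 = 8.6667.
Posterior odds = 0.050420 × 8.6667 = 0.43697, so P(H|E) = 0.43697/(1+0.43697) = 0.304.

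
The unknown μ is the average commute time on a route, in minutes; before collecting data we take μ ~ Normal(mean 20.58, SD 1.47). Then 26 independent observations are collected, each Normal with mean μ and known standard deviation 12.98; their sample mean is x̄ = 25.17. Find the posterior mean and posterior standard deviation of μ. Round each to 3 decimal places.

With known σ, the Normal prior is conjugate. Weight on the data is w = (n/σ²)/(n/σ² + 1/τ₀²) = 0.154321/(0.154321+0.462770) = 0.25008.
Posterior mean = w·x̄ + (1−w)·μ₀ = 0.25008·25.17 + 0.74992·20.58 = 21.728. Posterior variance = 1/(0.154321+0.462770) = 1.62051, so SD = 1.273.

Posterior mean ≈ 21.728; posterior SD ≈ 1.273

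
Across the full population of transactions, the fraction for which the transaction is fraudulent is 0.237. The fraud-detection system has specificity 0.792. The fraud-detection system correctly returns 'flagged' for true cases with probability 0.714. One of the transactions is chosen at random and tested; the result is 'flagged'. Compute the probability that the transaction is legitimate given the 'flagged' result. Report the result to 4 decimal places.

P(¬H | E) ≈ 0.4840

Let H be the event that the transaction is fraudulent. P(H) = 0.237, so P(¬H) = 0.763. With E the 'flagged' result, P(E|H) = 0.714 and P(E|¬H) = 0.208.
P(E) = 0.714·0.237 + 0.208·0.763 = 0.16922 + 0.15870 = 0.32792.
By Bayes' theorem, P(H|E) = 0.16922 / 0.32792 = 0.5160. Hence P(¬H|E) = 1 − 0.5160 = 0.4840.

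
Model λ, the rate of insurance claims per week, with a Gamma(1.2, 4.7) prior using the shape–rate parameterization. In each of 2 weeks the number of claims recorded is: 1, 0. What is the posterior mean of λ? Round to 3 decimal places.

Posterior mean ≈ 0.328

Total count ∑xᵢ = 1 over n = 2 weeks.
Gamma is conjugate to the Poisson likelihood: posterior is Gamma(shape = 1.2+1 = 2.2, rate = 4.7+2 = 6.7).
Posterior mean = shape/rate = 2.2/6.7 = 0.328.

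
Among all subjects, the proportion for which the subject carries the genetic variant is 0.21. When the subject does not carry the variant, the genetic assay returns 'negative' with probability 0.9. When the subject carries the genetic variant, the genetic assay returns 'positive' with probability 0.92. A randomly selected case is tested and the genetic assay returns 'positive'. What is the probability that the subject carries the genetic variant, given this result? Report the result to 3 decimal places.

P(H | E) ≈ 0.710

Write H for 'the subject carries the genetic variant'. Prior odds H:¬H = 0.21/0.79 = 0.26582. For the 'positive' outcome, the likelihood ratio is 0.92/0.1 = 9.2000.
Posterior odds = 0.26582 × 9.2000 = 2.4456, so P(H|E) = 2.4456/(1+2.4456) = 0.710.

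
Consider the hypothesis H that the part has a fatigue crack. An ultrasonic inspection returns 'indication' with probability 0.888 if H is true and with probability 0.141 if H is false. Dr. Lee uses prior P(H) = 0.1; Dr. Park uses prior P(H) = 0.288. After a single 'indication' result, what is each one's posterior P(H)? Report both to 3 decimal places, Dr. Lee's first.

Dr. Lee: 0.412; Dr. Park: 0.718

P('+'|H) = 0.888, P('+'|¬H) = 0.141.
Dr. Lee: numerator 0.888·0.1 = 0.088800; evidence = 0.088800+0.141·0.9 = 0.21570; posterior = 0.412.
Dr. Park: numerator 0.888·0.288 = 0.25574; evidence = 0.25574+0.141·0.712 = 0.35614; posterior = 0.718.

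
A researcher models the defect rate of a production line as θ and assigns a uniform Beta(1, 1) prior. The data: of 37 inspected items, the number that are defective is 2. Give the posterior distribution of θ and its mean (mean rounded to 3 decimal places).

Posterior: Beta(3, 36); mean ≈ 0.077

Observing 2 successes and 35 failures updates Beta(1, 1) by adding the success and failure counts to the two shape parameters: α = 1+2 = 3, β = 1+35 = 36.
Posterior mean = α/(α+β) = 3/39 = 0.077.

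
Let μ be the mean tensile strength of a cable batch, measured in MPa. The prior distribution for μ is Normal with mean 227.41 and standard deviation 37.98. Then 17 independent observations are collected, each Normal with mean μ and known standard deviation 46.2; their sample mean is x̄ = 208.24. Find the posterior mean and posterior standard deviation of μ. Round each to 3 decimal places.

Posterior mean ≈ 209.775; posterior SD ≈ 10.747

Prior precision 1/τ₀² = 1/37.98² = 0.00069325; data precision n/σ² = 17/46.2² = 0.00796462.
Posterior precision = 0.00069325 + 0.00796462 = 0.00865787, giving posterior SD = 1/√0.00865787 = 10.747.
Posterior mean = (0.00069325·227.41 + 0.00796462·208.24) / 0.00865787 = 209.775.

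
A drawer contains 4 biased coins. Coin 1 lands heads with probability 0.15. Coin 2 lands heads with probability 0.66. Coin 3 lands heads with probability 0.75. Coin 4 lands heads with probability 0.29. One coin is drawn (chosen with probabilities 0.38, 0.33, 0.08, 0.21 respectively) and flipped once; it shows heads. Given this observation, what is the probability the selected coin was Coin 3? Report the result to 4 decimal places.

Posterior probability ≈ 0.1516

Tabulate prior·likelihood by source: [1] prior 0.38, lik 0.15, product 0.05700; [2] prior 0.33, lik 0.66, product 0.2178; [3] prior 0.08, lik 0.75, product 0.06000; [4] prior 0.21, lik 0.29, product 0.06090.
Normalizing constant = 0.39570; the posterior for Coin 3 is its product over the sum, 0.06000/0.39570 = 0.1516.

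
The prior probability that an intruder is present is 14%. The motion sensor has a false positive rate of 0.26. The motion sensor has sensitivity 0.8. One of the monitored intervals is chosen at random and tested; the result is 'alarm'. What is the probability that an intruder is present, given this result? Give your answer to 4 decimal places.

Write H for 'an intruder is present'. Prior odds H:¬H = 0.14/0.86 = 0.16279. For the 'alarm' outcome, the likelihood ratio is 0.8/0.26 = 3.0769.
Posterior odds = 0.16279 × 3.0769 = 0.50089, so P(H|E) = 0.50089/(1+0.50089) = 0.3337.

P(H | E) ≈ 0.3337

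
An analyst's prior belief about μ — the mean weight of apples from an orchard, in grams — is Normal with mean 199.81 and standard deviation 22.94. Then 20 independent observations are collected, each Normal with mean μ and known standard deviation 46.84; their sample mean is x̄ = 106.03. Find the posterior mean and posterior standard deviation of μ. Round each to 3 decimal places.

With known σ, the Normal prior is conjugate. Weight on the data is w = (n/σ²)/(n/σ² + 1/τ₀²) = 0.00911583/(0.00911583+0.00190026) = 0.82750.
Posterior mean = w·x̄ + (1−w)·μ₀ = 0.82750·106.03 + 0.17250·199.81 = 122.207. Posterior variance = 1/(0.00911583+0.00190026) = 90.7763, so SD = 9.528.

Posterior mean ≈ 122.207; posterior SD ≈ 9.528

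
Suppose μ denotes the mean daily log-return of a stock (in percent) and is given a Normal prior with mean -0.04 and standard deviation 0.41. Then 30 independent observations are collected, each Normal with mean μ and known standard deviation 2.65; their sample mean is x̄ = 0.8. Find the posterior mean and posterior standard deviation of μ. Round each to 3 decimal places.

Posterior mean ≈ 0.311; posterior SD ≈ 0.313

With known σ, the Normal prior is conjugate. Weight on the data is w = (n/σ²)/(n/σ² + 1/τ₀²) = 4.27198/(4.27198+5.94884) = 0.41797.
Posterior mean = w·x̄ + (1−w)·μ₀ = 0.41797·0.8 + 0.58203·-0.04 = 0.311. Posterior variance = 1/(4.27198+5.94884) = 0.0978395, so SD = 0.313.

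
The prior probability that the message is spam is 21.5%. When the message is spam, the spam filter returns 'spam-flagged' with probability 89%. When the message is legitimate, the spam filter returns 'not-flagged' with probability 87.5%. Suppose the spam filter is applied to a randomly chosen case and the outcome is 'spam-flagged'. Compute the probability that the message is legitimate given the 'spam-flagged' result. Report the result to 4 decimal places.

P(¬H | E) ≈ 0.3390

Write H for 'the message is spam'. Prior odds H:¬H = 0.215/0.785 = 0.27389. For the 'spam-flagged' outcome, the likelihood ratio is 0.89/0.125 = 7.1200.
Posterior odds = 0.27389 × 7.1200 = 1.9501, so P(H|E) = 1.9501/(1+1.9501) = 0.6610. Then P(¬H|E) = 1 − 0.6610 = 0.3390.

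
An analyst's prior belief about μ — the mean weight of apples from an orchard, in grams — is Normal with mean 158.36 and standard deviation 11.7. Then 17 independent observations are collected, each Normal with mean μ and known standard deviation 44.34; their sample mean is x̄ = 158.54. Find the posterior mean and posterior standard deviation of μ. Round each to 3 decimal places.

With known σ, the Normal prior is conjugate. Weight on the data is w = (n/σ²)/(n/σ² + 1/τ₀²) = 0.00864684/(0.00864684+0.00730514) = 0.54205.
Posterior mean = w·x̄ + (1−w)·μ₀ = 0.54205·158.54 + 0.45795·158.36 = 158.458. Posterior variance = 1/(0.00864684+0.00730514) = 62.6882, so SD = 7.918.

Posterior mean ≈ 158.458; posterior SD ≈ 7.918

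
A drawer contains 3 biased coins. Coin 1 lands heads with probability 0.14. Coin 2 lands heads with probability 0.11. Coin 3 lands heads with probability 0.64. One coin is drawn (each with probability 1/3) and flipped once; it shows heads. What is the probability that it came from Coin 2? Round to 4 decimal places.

Tabulate prior·likelihood by source: [1] prior 0.333333, lik 0.14, product 0.04667; [2] prior 0.333333, lik 0.11, product 0.03667; [3] prior 0.333333, lik 0.64, product 0.2133.
Normalizing constant = 0.29667; the posterior for Coin 2 is its product over the sum, 0.03667/0.29667 = 0.1236.

Posterior probability ≈ 0.1236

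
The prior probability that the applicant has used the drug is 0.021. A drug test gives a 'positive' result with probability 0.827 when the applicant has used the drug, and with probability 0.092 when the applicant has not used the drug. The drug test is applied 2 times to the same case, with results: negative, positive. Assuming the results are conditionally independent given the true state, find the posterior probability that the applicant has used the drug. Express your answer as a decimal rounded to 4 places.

Posterior P(H) ≈ 0.0354

With H the event that the applicant has used the drug, the joint likelihood of the observed sequence is P(data|H) = 0.173·0.827 = 0.14307 and P(data|¬H) = 0.908·0.092 = 0.083536.
Bayes: P(H|data) = 0.021·0.14307 / (0.021·0.14307 + 0.979·0.083536) = 0.0030045/0.084786 = 0.0354.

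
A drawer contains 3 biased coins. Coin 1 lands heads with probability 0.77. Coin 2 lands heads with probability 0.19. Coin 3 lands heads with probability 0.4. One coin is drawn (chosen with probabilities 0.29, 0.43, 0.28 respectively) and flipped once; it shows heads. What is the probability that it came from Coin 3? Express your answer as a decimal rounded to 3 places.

Posterior probability ≈ 0.269

Tabulate prior·likelihood by source: [1] prior 0.29, lik 0.77, product 0.2233; [2] prior 0.43, lik 0.19, product 0.08170; [3] prior 0.28, lik 0.4, product 0.1120.
Normalizing constant = 0.41700; the posterior for Coin 3 is its product over the sum, 0.1120/0.41700 = 0.269.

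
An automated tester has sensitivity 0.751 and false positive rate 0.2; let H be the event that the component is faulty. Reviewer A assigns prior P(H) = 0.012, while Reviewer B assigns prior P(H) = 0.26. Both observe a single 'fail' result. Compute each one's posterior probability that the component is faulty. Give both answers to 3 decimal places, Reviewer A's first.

Reviewer A: 0.044; Reviewer B: 0.569

The likelihood ratio for a 'fail' result is 0.751/0.2 = 3.7550.
Reviewer A: prior odds 0.012/0.988 = 0.012146; posterior odds 0.045607; posterior probability 0.044.
Reviewer B: prior odds 0.26/0.74 = 0.35135; posterior odds 1.3193; posterior probability 0.569.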